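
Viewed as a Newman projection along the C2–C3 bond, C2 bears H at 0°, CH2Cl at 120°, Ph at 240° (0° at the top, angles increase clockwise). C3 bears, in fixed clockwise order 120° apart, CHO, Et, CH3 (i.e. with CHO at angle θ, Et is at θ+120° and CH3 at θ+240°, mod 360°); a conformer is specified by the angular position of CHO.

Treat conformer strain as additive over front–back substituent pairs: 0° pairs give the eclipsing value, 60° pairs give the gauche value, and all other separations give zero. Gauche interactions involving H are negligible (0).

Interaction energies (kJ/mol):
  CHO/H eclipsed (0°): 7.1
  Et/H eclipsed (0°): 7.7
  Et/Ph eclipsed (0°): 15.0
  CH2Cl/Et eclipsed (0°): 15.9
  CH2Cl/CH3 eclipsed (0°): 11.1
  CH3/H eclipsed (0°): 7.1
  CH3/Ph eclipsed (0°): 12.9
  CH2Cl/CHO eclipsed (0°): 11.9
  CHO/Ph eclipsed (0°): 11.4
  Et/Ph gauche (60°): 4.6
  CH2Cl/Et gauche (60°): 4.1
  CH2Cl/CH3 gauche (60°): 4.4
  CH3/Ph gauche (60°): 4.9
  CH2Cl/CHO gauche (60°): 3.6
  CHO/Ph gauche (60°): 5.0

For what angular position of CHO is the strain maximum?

0°

CHO at 0° is eclipsed. H at 0° is eclipsed with CHO at 0° (7.1); CH2Cl at 120° is eclipsed with Et at 120° (15.9); Ph at 240° is eclipsed with CH3 at 240° (12.9). Total 35.9 kJ/mol.
CHO at 60° is staggered. CH2Cl at 120° is gauche with CHO at 60° (3.6); CH2Cl at 120° is gauche with Et at 180° (4.1); Ph at 240° is gauche with Et at 180° (4.6); Ph at 240° is gauche with CH3 at 300° (4.9). Total 17.2 kJ/mol.
CHO at 120° is eclipsed. H at 0° is eclipsed with CH3 at 0° (7.1); CH2Cl at 120° is eclipsed with CHO at 120° (11.9); Ph at 240° is eclipsed with Et at 240° (15.0). Total 34.0 kJ/mol.
CHO at 180° is staggered. CH2Cl at 120° is gauche with CHO at 180° (3.6); CH2Cl at 120° is gauche with CH3 at 60° (4.4); Ph at 240° is gauche with CHO at 180° (5.0); Ph at 240° is gauche with Et at 300° (4.6). Total 17.6 kJ/mol.
CHO at 240° is eclipsed. H at 0° is eclipsed with Et at 0° (7.7); CH2Cl at 120° is eclipsed with CH3 at 120° (11.1); Ph at 240° is eclipsed with CHO at 240° (11.4). Total 30.2 kJ/mol.
CHO at 300° is staggered. CH2Cl at 120° is gauche with Et at 60° (4.1); CH2Cl at 120° is gauche with CH3 at 180° (4.4); Ph at 240° is gauche with CHO at 300° (5.0); Ph at 240° is gauche with CH3 at 180° (4.9). Total 18.4 kJ/mol.
The maximum (35.9 kJ/mol) occurs with CHO at 0°.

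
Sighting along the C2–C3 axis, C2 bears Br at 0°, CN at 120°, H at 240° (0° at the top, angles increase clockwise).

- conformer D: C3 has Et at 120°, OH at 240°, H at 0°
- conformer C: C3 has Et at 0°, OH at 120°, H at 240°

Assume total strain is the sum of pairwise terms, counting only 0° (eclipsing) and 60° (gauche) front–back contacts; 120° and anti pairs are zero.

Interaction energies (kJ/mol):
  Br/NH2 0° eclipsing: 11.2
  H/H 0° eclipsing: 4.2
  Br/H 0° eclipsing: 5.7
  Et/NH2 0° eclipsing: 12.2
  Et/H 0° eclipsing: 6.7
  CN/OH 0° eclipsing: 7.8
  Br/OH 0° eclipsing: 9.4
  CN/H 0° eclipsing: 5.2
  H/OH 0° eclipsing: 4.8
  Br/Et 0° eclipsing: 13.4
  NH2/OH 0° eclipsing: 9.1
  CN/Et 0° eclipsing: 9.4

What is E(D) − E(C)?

-5.5 kJ/mol

D (eclipsed): Br–H eclipsed, CN–Et eclipsed, H–OH eclipsed; 5.7 + 9.4 + 4.8 = 19.9 kJ/mol.
C (eclipsed): Br–Et eclipsed, CN–OH eclipsed, H–H eclipsed; 13.4 + 7.8 + 4.2 = 25.4 kJ/mol.
E(D) − E(C) = 19.9 − 25.4 = -5.5 kJ/mol.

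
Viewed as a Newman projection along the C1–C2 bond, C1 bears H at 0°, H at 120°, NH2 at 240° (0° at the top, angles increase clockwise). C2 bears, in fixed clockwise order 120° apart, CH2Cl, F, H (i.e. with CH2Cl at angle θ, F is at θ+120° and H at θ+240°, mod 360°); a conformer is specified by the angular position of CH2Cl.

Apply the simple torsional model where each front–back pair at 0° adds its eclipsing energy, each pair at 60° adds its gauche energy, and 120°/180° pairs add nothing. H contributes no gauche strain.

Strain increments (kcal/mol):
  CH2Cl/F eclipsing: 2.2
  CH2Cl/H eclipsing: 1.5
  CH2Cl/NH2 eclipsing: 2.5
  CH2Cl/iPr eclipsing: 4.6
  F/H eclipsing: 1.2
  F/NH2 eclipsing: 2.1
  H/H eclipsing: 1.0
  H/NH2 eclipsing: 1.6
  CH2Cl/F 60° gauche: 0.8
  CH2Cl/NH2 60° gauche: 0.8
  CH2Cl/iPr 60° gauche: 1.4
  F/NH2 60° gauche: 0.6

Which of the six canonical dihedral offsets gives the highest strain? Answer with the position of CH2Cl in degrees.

CH2Cl at 0° is eclipsed. H at 0° is eclipsed with CH2Cl at 0° (1.5); H at 120° is eclipsed with F at 120° (1.2); NH2 at 240° is eclipsed with H at 240° (1.6). Total 4.3 kcal/mol.
CH2Cl at 60° is staggered. NH2 at 240° is gauche with F at 180° (0.6). Total 0.6 kcal/mol.
CH2Cl at 120° is eclipsed. H at 0° is eclipsed with H at 0° (1.0); H at 120° is eclipsed with CH2Cl at 120° (1.5); NH2 at 240° is eclipsed with F at 240° (2.1). Total 4.6 kcal/mol.
CH2Cl at 180° is staggered. NH2 at 240° is gauche with CH2Cl at 180° (0.8); NH2 at 240° is gauche with F at 300° (0.6). Total 1.4 kcal/mol.
CH2Cl at 240° is eclipsed. H at 0° is eclipsed with F at 0° (1.2); H at 120° is eclipsed with H at 120° (1.0); NH2 at 240° is eclipsed with CH2Cl at 240° (2.5). Total 4.7 kcal/mol.
CH2Cl at 300° is staggered. NH2 at 240° is gauche with CH2Cl at 300° (0.8). Total 0.8 kcal/mol.
The maximum (4.7 kcal/mol) occurs with CH2Cl at 240°.

240°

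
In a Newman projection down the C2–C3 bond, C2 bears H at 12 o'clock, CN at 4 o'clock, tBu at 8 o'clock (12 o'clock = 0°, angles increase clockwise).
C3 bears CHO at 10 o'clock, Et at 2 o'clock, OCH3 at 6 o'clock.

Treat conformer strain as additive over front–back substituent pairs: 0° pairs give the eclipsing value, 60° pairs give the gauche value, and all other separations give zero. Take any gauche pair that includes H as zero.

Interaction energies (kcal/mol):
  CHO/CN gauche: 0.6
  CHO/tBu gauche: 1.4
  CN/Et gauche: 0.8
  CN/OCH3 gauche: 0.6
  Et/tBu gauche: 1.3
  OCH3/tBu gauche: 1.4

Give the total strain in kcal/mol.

This conformer (staggered): CN–Et gauche, CN–OCH3 gauche, tBu–CHO gauche, tBu–OCH3 gauche; 0.8 + 0.6 + 1.4 + 1.4 = 4.2 kcal/mol.

4.2 kcal/mol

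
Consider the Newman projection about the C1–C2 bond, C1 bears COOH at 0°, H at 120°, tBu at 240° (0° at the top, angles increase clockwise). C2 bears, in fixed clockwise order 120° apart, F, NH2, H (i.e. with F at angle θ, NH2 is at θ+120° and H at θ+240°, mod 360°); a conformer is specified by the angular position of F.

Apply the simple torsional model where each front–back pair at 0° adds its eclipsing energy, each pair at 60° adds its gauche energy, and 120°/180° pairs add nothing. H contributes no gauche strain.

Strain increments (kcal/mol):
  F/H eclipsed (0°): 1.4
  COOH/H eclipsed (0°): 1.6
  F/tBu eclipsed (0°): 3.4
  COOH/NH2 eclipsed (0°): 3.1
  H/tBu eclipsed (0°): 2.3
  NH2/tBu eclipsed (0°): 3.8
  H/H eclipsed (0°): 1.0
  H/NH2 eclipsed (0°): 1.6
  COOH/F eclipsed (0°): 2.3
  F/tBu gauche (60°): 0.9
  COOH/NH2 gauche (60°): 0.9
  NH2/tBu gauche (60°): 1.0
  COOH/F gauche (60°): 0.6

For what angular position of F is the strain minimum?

60°

F at 0° (eclipsed): COOH(0°)/F(0°) eclipsed 2.3; H(120°)/NH2(120°) eclipsed 1.6; tBu(240°)/H(240°) eclipsed 2.3 → 6.2 kcal/mol.
F at 60° (staggered): COOH(0°)/F(60°) gauche 0.6; tBu(240°)/NH2(180°) gauche 1.0 → 1.6 kcal/mol.
F at 120° (eclipsed): COOH(0°)/H(0°) eclipsed 1.6; H(120°)/F(120°) eclipsed 1.4; tBu(240°)/NH2(240°) eclipsed 3.8 → 6.8 kcal/mol.
F at 180° (staggered): COOH(0°)/NH2(300°) gauche 0.9; tBu(240°)/F(180°) gauche 0.9; tBu(240°)/NH2(300°) gauche 1.0 → 2.8 kcal/mol.
F at 240° (eclipsed): COOH(0°)/NH2(0°) eclipsed 3.1; H(120°)/H(120°) eclipsed 1.0; tBu(240°)/F(240°) eclipsed 3.4 → 7.5 kcal/mol.
F at 300° (staggered): COOH(0°)/F(300°) gauche 0.6; COOH(0°)/NH2(60°) gauche 0.9; tBu(240°)/F(300°) gauche 0.9 → 2.4 kcal/mol.
The minimum (1.6 kcal/mol) occurs with F at 60°.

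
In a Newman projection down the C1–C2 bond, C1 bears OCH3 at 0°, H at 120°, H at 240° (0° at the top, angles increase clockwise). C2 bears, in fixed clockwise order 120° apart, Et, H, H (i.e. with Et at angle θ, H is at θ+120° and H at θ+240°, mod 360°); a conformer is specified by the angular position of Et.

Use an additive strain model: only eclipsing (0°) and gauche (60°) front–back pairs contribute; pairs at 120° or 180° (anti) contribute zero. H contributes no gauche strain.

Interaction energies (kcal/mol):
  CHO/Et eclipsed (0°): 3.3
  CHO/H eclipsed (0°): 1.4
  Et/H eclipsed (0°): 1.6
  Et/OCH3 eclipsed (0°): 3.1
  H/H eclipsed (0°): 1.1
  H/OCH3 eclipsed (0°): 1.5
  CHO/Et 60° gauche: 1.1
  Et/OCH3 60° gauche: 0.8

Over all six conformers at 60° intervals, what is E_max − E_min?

5.3 kcal/mol

Et at 0° (eclipsed): OCH3(0°)/Et(0°) eclipsed 3.1; H(120°)/H(120°) eclipsed 1.1; H(240°)/H(240°) eclipsed 1.1 → 5.3 kcal/mol.
Et at 60° (staggered): OCH3(0°)/Et(60°) gauche 0.8 → 0.8 kcal/mol.
Et at 120° (eclipsed): OCH3(0°)/H(0°) eclipsed 1.5; H(120°)/Et(120°) eclipsed 1.6; H(240°)/H(240°) eclipsed 1.1 → 4.2 kcal/mol.
Et at 180° (staggered): no non-H gauche contacts → 0.0 kcal/mol.
Et at 240° (eclipsed): OCH3(0°)/H(0°) eclipsed 1.5; H(120°)/H(120°) eclipsed 1.1; H(240°)/Et(240°) eclipsed 1.6 → 4.2 kcal/mol.
Et at 300° (staggered): OCH3(0°)/Et(300°) gauche 0.8 → 0.8 kcal/mol.
Max at 0° (5.3 kcal/mol), min at 180° (0.0 kcal/mol); barrier = 5.3 kcal/mol.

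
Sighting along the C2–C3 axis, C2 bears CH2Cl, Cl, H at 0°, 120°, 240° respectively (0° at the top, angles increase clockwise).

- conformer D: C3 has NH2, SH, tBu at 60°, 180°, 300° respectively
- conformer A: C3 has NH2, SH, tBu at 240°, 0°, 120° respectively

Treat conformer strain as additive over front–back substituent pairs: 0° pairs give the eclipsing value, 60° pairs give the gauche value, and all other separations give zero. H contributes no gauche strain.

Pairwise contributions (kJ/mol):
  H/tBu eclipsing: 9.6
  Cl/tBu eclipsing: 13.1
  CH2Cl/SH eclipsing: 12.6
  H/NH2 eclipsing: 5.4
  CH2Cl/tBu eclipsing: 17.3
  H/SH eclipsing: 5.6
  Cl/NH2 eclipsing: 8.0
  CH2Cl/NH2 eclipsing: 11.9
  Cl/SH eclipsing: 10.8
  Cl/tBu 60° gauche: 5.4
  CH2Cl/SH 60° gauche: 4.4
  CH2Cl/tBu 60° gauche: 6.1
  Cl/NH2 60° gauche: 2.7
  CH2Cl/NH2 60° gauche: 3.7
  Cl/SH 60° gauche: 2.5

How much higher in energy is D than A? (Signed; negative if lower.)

-16.1 kJ/mol

D is staggered. CH2Cl at 0° is gauche with NH2 at 60° (3.7); CH2Cl at 0° is gauche with tBu at 300° (6.1); Cl at 120° is gauche with NH2 at 60° (2.7); Cl at 120° is gauche with SH at 180° (2.5). Total 15.0 kJ/mol.
A is eclipsed. CH2Cl at 0° is eclipsed with SH at 0° (12.6); Cl at 120° is eclipsed with tBu at 120° (13.1); H at 240° is eclipsed with NH2 at 240° (5.4). Total 31.1 kJ/mol.
E(D) − E(A) = 15.0 − 31.1 = -16.1 kJ/mol.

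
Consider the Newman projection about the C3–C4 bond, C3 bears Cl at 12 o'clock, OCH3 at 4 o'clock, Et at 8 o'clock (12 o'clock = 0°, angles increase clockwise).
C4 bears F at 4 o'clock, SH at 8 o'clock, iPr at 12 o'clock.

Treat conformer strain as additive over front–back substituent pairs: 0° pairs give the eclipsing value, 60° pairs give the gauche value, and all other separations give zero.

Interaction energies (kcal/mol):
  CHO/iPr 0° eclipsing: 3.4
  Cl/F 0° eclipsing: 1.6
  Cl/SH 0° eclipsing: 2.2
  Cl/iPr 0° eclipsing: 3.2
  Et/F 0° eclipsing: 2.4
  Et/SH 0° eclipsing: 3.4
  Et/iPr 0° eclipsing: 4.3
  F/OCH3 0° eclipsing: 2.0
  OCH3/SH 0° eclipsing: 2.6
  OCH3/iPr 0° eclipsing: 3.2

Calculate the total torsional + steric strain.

8.6 kcal/mol

This conformer (eclipsed): Cl–iPr eclipsed, OCH3–F eclipsed, Et–SH eclipsed; 3.2 + 2.0 + 3.4 = 8.6 kcal/mol.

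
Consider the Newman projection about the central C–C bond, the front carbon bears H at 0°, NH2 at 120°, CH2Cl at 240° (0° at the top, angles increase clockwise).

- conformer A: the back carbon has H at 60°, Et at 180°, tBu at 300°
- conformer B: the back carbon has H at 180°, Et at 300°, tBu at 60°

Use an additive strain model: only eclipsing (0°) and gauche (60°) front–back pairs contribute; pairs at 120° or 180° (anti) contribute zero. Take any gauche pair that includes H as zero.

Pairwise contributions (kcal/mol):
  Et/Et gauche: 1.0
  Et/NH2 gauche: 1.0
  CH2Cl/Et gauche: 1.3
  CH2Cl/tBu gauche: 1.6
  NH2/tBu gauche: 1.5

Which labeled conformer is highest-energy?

A

A (staggered): NH2(120°)/Et(180°) gauche 1.0; CH2Cl(240°)/Et(180°) gauche 1.3; CH2Cl(240°)/tBu(300°) gauche 1.6 → 3.9 kcal/mol.
B (staggered): NH2(120°)/tBu(60°) gauche 1.5; CH2Cl(240°)/Et(300°) gauche 1.3 → 2.8 kcal/mol.
A has the highest total (3.9 kcal/mol).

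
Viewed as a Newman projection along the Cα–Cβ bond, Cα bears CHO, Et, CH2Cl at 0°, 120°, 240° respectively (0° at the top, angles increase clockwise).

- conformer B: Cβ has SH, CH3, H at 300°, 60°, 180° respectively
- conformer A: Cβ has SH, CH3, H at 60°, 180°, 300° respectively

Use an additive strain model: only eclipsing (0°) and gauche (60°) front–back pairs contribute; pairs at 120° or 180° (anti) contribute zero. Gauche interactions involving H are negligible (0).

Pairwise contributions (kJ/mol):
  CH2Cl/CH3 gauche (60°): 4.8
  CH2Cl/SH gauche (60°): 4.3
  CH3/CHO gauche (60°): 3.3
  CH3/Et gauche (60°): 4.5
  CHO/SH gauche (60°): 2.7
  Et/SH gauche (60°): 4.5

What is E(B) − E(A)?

-1.7 kJ/mol

B (staggered): CHO–SH gauche, CHO–CH3 gauche, Et–CH3 gauche, CH2Cl–SH gauche; 2.7 + 3.3 + 4.5 + 4.3 = 14.8 kJ/mol.
A (staggered): CHO–SH gauche, Et–SH gauche, Et–CH3 gauche, CH2Cl–CH3 gauche; 2.7 + 4.5 + 4.5 + 4.8 = 16.5 kJ/mol.
E(B) − E(A) = 14.8 − 16.5 = -1.7 kJ/mol.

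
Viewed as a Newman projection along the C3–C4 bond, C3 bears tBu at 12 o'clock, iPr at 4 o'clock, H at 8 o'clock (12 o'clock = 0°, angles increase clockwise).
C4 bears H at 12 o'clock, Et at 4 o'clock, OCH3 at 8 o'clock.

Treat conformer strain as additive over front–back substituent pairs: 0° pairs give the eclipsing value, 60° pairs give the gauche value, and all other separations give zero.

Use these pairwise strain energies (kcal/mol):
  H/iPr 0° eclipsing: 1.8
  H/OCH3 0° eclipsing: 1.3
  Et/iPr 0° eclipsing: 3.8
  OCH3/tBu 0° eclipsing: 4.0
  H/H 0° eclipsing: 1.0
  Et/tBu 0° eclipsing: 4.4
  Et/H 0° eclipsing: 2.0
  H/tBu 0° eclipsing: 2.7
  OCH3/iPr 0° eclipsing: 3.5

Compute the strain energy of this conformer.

This conformer (eclipsed): tBu(0°)/H(0°) eclipsed 2.7; iPr(120°)/Et(120°) eclipsed 3.8; H(240°)/OCH3(240°) eclipsed 1.3 → 7.8 kcal/mol.

7.8 kcal/mol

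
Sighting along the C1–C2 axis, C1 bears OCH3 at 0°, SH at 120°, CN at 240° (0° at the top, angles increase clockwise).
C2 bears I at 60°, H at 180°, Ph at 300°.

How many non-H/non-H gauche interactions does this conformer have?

4

Non-H gauche pairs: OCH3(0°)/I(60°); OCH3(0°)/Ph(300°); SH(120°)/I(60°); CN(240°)/Ph(300°) — 4 interactions.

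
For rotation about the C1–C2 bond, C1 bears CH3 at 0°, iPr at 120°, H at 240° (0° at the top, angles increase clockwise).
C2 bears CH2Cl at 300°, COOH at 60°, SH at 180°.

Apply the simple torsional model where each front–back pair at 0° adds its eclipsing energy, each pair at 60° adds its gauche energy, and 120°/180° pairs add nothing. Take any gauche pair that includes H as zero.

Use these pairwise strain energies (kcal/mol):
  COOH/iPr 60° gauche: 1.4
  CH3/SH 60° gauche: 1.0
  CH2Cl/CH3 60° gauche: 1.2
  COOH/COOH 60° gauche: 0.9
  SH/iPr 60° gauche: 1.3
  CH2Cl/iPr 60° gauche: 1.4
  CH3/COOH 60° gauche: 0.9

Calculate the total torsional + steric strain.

This conformer (staggered): CH3–CH2Cl gauche, CH3–COOH gauche, iPr–COOH gauche, iPr–SH gauche; 1.2 + 0.9 + 1.4 + 1.3 = 4.8 kcal/mol.

4.8 kcal/mol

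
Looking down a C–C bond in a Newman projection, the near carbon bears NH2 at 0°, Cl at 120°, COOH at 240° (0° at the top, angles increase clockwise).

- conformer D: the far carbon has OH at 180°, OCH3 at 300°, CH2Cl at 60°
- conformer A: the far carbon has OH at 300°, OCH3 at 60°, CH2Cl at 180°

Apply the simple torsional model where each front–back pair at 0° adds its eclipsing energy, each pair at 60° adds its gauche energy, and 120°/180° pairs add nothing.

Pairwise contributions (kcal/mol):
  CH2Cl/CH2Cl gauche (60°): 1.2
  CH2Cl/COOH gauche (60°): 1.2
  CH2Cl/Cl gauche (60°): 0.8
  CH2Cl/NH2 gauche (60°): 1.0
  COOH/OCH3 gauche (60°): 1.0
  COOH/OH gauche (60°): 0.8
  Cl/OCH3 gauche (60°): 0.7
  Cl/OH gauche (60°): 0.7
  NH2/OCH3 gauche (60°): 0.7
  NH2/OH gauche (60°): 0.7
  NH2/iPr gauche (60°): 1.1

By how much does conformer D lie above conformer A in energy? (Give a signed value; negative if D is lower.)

D (staggered): NH2(0°)/OCH3(300°) gauche 0.7; NH2(0°)/CH2Cl(60°) gauche 1.0; Cl(120°)/OH(180°) gauche 0.7; Cl(120°)/CH2Cl(60°) gauche 0.8; COOH(240°)/OH(180°) gauche 0.8; COOH(240°)/OCH3(300°) gauche 1.0 → 5.0 kcal/mol.
A (staggered): NH2(0°)/OH(300°) gauche 0.7; NH2(0°)/OCH3(60°) gauche 0.7; Cl(120°)/OCH3(60°) gauche 0.7; Cl(120°)/CH2Cl(180°) gauche 0.8; COOH(240°)/OH(300°) gauche 0.8; COOH(240°)/CH2Cl(180°) gauche 1.2 → 4.9 kcal/mol.
E(D) − E(A) = 5.0 − 4.9 = +0.1 kcal/mol.

+0.1 kcal/mol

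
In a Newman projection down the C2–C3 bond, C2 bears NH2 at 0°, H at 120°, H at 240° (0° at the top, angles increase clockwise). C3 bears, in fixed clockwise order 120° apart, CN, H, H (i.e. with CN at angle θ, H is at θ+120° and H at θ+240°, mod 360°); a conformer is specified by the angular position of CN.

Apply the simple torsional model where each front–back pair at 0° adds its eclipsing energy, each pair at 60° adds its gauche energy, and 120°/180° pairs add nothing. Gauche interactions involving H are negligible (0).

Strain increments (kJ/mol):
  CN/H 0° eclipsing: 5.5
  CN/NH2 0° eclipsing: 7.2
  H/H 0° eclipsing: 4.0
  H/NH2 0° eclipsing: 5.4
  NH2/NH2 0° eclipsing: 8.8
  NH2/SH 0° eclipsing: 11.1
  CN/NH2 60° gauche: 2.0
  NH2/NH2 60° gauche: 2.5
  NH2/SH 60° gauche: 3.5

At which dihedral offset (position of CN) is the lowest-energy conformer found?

CN at 0° (eclipsed): NH2–CN eclipsed, H–H eclipsed, H–H eclipsed; 7.2 + 4.0 + 4.0 = 15.2 kJ/mol.
CN at 60° (staggered): NH2–CN gauche; 2.0 = 2.0 kJ/mol.
CN at 120° (eclipsed): NH2–H eclipsed, H–CN eclipsed, H–H eclipsed; 5.4 + 5.5 + 4.0 = 14.9 kJ/mol.
CN at 180° (staggered): no non-H gauche contacts → 0.0 kJ/mol.
CN at 240° (eclipsed): NH2–H eclipsed, H–H eclipsed, H–CN eclipsed; 5.4 + 4.0 + 5.5 = 14.9 kJ/mol.
CN at 300° (staggered): NH2–CN gauche; 2.0 = 2.0 kJ/mol.
The minimum (0.0 kJ/mol) occurs with CN at 180°.

180°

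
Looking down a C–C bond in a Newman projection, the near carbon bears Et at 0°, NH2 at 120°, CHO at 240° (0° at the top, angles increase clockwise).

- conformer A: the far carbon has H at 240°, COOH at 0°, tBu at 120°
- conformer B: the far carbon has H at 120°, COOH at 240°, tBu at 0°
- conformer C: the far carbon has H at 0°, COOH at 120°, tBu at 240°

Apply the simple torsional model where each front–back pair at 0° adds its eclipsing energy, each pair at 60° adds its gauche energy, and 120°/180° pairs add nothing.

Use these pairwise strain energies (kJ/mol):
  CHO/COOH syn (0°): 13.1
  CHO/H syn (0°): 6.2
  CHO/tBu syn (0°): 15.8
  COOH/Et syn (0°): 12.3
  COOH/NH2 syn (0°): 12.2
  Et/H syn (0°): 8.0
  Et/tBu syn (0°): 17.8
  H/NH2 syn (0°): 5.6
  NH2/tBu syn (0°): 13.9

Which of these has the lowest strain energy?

A

A is eclipsed. Et at 0° is eclipsed with COOH at 0° (12.3); NH2 at 120° is eclipsed with tBu at 120° (13.9); CHO at 240° is eclipsed with H at 240° (6.2). Total 32.4 kJ/mol.
B is eclipsed. Et at 0° is eclipsed with tBu at 0° (17.8); NH2 at 120° is eclipsed with H at 120° (5.6); CHO at 240° is eclipsed with COOH at 240° (13.1). Total 36.5 kJ/mol.
C is eclipsed. Et at 0° is eclipsed with H at 0° (8.0); NH2 at 120° is eclipsed with COOH at 120° (12.2); CHO at 240° is eclipsed with tBu at 240° (15.8). Total 36.0 kJ/mol.
A has the lowest total (32.4 kJ/mol).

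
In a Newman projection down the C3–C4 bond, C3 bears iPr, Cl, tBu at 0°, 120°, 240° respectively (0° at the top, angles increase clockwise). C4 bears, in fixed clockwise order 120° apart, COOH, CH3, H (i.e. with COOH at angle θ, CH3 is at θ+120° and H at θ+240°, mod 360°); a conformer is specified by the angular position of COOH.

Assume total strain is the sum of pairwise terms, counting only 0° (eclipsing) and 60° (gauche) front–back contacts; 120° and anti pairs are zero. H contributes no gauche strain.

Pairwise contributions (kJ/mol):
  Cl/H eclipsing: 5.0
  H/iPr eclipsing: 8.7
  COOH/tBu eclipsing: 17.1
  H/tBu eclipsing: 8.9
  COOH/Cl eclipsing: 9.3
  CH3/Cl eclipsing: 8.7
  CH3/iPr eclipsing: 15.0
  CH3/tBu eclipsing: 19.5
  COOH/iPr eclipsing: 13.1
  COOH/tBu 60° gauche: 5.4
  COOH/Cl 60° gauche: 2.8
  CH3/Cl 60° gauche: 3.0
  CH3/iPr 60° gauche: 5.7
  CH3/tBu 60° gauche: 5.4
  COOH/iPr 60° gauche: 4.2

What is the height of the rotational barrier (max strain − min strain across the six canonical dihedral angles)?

22.1 kJ/mol

COOH at 0° (eclipsed): iPr(0°)/COOH(0°) eclipsed 13.1; Cl(120°)/CH3(120°) eclipsed 8.7; tBu(240°)/H(240°) eclipsed 8.9 → 30.7 kJ/mol.
COOH at 60° (staggered): iPr(0°)/COOH(60°) gauche 4.2; Cl(120°)/COOH(60°) gauche 2.8; Cl(120°)/CH3(180°) gauche 3.0; tBu(240°)/CH3(180°) gauche 5.4 → 15.4 kJ/mol.
COOH at 120° (eclipsed): iPr(0°)/H(0°) eclipsed 8.7; Cl(120°)/COOH(120°) eclipsed 9.3; tBu(240°)/CH3(240°) eclipsed 19.5 → 37.5 kJ/mol.
COOH at 180° (staggered): iPr(0°)/CH3(300°) gauche 5.7; Cl(120°)/COOH(180°) gauche 2.8; tBu(240°)/COOH(180°) gauche 5.4; tBu(240°)/CH3(300°) gauche 5.4 → 19.3 kJ/mol.
COOH at 240° (eclipsed): iPr(0°)/CH3(0°) eclipsed 15.0; Cl(120°)/H(120°) eclipsed 5.0; tBu(240°)/COOH(240°) eclipsed 17.1 → 37.1 kJ/mol.
COOH at 300° (staggered): iPr(0°)/COOH(300°) gauche 4.2; iPr(0°)/CH3(60°) gauche 5.7; Cl(120°)/CH3(60°) gauche 3.0; tBu(240°)/COOH(300°) gauche 5.4 → 18.3 kJ/mol.
Max at 120° (37.5 kJ/mol), min at 60° (15.4 kJ/mol); barrier = 22.1 kJ/mol.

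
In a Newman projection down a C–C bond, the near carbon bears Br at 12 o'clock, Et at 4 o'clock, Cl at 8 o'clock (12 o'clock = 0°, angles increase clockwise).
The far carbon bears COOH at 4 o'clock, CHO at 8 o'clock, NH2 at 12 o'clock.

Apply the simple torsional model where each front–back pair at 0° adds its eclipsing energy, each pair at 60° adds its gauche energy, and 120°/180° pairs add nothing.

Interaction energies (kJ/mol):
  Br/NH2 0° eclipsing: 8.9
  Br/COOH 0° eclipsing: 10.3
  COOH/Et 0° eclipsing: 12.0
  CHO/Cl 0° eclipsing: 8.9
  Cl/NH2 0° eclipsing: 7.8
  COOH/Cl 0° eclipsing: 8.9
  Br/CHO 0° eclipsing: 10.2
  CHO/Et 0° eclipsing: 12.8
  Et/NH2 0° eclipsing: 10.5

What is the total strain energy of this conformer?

29.8 kJ/mol

This conformer (eclipsed): Br–NH2 eclipsed, Et–COOH eclipsed, Cl–CHO eclipsed; 8.9 + 12.0 + 8.9 = 29.8 kJ/mol.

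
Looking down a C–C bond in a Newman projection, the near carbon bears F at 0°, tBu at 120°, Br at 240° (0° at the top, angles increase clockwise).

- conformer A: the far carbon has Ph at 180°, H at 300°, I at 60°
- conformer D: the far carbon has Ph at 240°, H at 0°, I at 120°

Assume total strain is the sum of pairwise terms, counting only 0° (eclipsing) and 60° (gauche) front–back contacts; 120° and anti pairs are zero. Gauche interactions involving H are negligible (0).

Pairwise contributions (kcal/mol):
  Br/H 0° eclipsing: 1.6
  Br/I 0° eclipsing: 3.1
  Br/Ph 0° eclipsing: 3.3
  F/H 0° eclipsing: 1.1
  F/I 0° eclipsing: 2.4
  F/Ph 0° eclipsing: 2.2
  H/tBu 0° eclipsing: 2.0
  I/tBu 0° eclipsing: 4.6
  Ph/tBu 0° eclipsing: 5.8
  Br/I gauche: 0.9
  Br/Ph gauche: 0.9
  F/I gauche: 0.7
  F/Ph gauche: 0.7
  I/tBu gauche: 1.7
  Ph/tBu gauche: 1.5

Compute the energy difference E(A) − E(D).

-4.2 kcal/mol

A (staggered): F–I gauche, tBu–Ph gauche, tBu–I gauche, Br–Ph gauche; 0.7 + 1.5 + 1.7 + 0.9 = 4.8 kcal/mol.
D (eclipsed): F–H eclipsed, tBu–I eclipsed, Br–Ph eclipsed; 1.1 + 4.6 + 3.3 = 9.0 kcal/mol.
E(A) − E(D) = 4.8 − 9.0 = -4.2 kcal/mol.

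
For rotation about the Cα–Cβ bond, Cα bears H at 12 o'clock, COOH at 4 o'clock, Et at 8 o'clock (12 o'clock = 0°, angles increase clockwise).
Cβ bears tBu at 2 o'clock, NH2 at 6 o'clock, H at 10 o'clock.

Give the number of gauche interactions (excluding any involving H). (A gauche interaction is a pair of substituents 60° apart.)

Non-H gauche pairs: COOH(120°)/tBu(60°); COOH(120°)/NH2(180°); Et(240°)/NH2(180°) — 3 interactions.

3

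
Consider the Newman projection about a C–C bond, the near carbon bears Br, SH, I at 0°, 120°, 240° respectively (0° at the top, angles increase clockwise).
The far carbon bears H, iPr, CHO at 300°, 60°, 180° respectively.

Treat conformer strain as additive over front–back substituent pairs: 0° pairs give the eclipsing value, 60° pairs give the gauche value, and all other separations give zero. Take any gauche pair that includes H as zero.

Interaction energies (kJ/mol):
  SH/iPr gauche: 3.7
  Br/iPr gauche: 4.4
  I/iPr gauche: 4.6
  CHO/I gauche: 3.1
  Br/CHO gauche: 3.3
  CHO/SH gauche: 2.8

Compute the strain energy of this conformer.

This conformer (staggered): Br(0°)/iPr(60°) gauche 4.4; SH(120°)/iPr(60°) gauche 3.7; SH(120°)/CHO(180°) gauche 2.8; I(240°)/CHO(180°) gauche 3.1 → 14.0 kJ/mol.

14.0 kJ/mol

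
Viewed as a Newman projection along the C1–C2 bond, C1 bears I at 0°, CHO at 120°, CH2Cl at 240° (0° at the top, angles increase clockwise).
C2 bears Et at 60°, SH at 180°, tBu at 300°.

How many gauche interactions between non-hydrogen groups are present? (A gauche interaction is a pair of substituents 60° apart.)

Non-H gauche pairs: I(0°)/Et(60°); I(0°)/tBu(300°); CHO(120°)/Et(60°); CHO(120°)/SH(180°); CH2Cl(240°)/SH(180°); CH2Cl(240°)/tBu(300°) — 6 interactions.

6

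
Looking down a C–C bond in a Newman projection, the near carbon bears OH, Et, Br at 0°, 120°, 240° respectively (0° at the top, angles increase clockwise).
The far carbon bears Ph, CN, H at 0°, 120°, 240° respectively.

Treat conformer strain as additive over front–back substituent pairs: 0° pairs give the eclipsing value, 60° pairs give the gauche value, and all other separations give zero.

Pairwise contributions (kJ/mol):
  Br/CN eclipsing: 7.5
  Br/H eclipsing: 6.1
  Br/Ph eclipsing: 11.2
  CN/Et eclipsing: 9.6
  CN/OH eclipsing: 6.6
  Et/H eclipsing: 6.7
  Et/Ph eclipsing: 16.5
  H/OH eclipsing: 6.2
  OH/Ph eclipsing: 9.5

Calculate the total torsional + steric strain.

25.2 kJ/mol

This conformer is eclipsed. OH at 0° is eclipsed with Ph at 0° (9.5); Et at 120° is eclipsed with CN at 120° (9.6); Br at 240° is eclipsed with H at 240° (6.1). Total 25.2 kJ/mol.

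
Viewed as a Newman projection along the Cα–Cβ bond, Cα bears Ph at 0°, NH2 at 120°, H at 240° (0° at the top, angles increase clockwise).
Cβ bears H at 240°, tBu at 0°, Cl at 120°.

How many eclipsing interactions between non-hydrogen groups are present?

Non-H eclipsing pairs: Ph(0°)/tBu(0°); NH2(120°)/Cl(120°) — 2 interactions.

2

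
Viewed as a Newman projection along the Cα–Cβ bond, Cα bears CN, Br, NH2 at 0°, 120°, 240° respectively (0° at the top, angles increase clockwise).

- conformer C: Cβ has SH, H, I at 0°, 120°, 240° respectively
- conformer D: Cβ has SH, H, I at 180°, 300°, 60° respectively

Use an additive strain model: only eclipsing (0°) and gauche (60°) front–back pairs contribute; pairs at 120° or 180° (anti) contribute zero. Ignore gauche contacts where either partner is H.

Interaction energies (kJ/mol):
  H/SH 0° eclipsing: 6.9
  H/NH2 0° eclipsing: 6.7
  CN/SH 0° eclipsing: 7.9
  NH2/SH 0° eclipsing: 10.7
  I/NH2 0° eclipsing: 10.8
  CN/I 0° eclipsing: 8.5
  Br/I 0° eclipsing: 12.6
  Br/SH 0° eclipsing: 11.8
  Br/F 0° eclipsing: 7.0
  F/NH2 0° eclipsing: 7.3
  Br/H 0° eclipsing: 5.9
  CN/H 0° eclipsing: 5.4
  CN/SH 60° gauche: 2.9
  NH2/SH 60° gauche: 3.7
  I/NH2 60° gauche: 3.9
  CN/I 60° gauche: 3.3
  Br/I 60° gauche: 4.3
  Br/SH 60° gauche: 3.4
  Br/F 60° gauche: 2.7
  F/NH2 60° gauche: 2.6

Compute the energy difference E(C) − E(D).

+9.9 kJ/mol

C is eclipsed. CN at 0° is eclipsed with SH at 0° (7.9); Br at 120° is eclipsed with H at 120° (5.9); NH2 at 240° is eclipsed with I at 240° (10.8). Total 24.6 kJ/mol.
D is staggered. CN at 0° is gauche with I at 60° (3.3); Br at 120° is gauche with SH at 180° (3.4); Br at 120° is gauche with I at 60° (4.3); NH2 at 240° is gauche with SH at 180° (3.7). Total 14.7 kJ/mol.
E(C) − E(D) = 24.6 − 14.7 = +9.9 kJ/mol.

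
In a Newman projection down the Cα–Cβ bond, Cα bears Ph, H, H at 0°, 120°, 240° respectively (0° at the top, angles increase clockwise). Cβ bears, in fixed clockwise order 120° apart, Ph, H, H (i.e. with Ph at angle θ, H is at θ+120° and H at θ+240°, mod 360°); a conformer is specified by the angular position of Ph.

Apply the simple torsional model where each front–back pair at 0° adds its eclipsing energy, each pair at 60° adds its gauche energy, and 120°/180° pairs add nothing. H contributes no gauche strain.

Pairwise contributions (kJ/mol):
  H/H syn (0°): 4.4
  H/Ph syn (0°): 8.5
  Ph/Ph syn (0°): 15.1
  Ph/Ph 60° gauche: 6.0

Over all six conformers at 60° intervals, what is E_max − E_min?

Ph at 0° (eclipsed): Ph–Ph eclipsed, H–H eclipsed, H–H eclipsed; 15.1 + 4.4 + 4.4 = 23.9 kJ/mol.
Ph at 60° (staggered): Ph–Ph gauche; 6.0 = 6.0 kJ/mol.
Ph at 120° (eclipsed): Ph–H eclipsed, H–Ph eclipsed, H–H eclipsed; 8.5 + 8.5 + 4.4 = 21.4 kJ/mol.
Ph at 180° (staggered): no non-H gauche contacts → 0.0 kJ/mol.
Ph at 240° (eclipsed): Ph–H eclipsed, H–H eclipsed, H–Ph eclipsed; 8.5 + 4.4 + 8.5 = 21.4 kJ/mol.
Ph at 300° (staggered): Ph–Ph gauche; 6.0 = 6.0 kJ/mol.
Max at 0° (23.9 kJ/mol), min at 180° (0.0 kJ/mol); barrier = 23.9 kJ/mol.

23.9 kJ/mol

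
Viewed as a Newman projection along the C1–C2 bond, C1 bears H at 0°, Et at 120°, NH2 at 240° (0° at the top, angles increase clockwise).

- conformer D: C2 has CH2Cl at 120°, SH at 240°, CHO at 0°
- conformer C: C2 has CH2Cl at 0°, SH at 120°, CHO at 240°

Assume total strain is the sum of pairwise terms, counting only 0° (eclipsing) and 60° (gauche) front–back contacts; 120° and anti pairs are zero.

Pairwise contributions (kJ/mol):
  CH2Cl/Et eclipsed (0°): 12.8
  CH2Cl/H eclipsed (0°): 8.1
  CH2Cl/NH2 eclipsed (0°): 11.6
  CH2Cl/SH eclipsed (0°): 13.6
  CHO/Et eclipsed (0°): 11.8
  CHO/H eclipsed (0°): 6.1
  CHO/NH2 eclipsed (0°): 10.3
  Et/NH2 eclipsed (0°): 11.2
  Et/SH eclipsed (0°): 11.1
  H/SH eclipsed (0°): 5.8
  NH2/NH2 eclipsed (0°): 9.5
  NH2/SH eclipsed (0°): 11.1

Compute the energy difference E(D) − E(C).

D (eclipsed): H(0°)/CHO(0°) eclipsed 6.1; Et(120°)/CH2Cl(120°) eclipsed 12.8; NH2(240°)/SH(240°) eclipsed 11.1 → 30.0 kJ/mol.
C (eclipsed): H(0°)/CH2Cl(0°) eclipsed 8.1; Et(120°)/SH(120°) eclipsed 11.1; NH2(240°)/CHO(240°) eclipsed 10.3 → 29.5 kJ/mol.
E(D) − E(C) = 30.0 − 29.5 = +0.5 kJ/mol.

+0.5 kJ/mol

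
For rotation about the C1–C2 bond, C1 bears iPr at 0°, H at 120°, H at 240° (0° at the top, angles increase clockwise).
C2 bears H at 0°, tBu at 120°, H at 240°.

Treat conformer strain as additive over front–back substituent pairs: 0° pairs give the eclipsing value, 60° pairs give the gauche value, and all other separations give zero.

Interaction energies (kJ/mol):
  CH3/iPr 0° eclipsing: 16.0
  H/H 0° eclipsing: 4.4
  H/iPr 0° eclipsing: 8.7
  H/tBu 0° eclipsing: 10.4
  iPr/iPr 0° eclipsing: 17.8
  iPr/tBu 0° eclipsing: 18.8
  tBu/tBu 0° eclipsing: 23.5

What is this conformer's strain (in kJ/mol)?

23.5 kJ/mol

This conformer is eclipsed. iPr at 0° is eclipsed with H at 0° (8.7); H at 120° is eclipsed with tBu at 120° (10.4); H at 240° is eclipsed with H at 240° (4.4). Total 23.5 kJ/mol.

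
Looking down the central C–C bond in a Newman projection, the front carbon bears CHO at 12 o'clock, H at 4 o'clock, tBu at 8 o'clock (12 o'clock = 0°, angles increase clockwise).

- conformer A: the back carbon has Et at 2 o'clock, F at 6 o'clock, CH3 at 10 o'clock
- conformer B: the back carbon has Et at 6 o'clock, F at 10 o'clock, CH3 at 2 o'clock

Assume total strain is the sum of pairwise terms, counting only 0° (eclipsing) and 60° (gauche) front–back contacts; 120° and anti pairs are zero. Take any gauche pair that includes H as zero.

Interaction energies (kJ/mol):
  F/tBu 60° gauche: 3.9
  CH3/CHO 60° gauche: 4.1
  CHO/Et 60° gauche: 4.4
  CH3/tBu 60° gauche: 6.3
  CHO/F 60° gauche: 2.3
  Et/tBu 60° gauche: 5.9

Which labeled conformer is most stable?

B

A (staggered): CHO(0°)/Et(60°) gauche 4.4; CHO(0°)/CH3(300°) gauche 4.1; tBu(240°)/F(180°) gauche 3.9; tBu(240°)/CH3(300°) gauche 6.3 → 18.7 kJ/mol.
B (staggered): CHO(0°)/F(300°) gauche 2.3; CHO(0°)/CH3(60°) gauche 4.1; tBu(240°)/Et(180°) gauche 5.9; tBu(240°)/F(300°) gauche 3.9 → 16.2 kJ/mol.
B has the lowest total (16.2 kJ/mol).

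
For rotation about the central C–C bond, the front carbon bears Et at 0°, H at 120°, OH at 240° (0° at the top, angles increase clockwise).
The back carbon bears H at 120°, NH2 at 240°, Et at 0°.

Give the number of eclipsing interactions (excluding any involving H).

Non-H eclipsing pairs: Et(0°)/Et(0°); OH(240°)/NH2(240°) — 2 interactions.

2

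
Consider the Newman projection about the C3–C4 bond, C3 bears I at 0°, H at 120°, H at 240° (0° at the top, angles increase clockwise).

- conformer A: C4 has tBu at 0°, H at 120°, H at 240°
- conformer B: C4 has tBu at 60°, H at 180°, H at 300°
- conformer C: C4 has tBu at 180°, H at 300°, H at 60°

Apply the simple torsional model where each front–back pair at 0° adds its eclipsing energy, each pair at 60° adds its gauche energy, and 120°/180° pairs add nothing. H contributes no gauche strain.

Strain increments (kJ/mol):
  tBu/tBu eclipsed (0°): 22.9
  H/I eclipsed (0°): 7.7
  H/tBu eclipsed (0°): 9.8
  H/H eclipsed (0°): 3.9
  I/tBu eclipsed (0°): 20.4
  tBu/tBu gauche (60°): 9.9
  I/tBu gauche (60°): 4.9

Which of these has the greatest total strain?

A is eclipsed. I at 0° is eclipsed with tBu at 0° (20.4); H at 120° is eclipsed with H at 120° (3.9); H at 240° is eclipsed with H at 240° (3.9). Total 28.2 kJ/mol.
B is staggered. I at 0° is gauche with tBu at 60° (4.9). Total 4.9 kJ/mol.
C (staggered): no non-H gauche contacts → 0.0 kJ/mol.
A has the highest total (28.2 kJ/mol).

A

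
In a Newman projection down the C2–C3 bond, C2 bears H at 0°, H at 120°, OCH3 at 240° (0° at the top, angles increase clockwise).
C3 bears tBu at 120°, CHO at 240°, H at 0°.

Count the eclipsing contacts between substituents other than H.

1

Non-H eclipsing pairs: OCH3(240°)/CHO(240°) — 1 interaction.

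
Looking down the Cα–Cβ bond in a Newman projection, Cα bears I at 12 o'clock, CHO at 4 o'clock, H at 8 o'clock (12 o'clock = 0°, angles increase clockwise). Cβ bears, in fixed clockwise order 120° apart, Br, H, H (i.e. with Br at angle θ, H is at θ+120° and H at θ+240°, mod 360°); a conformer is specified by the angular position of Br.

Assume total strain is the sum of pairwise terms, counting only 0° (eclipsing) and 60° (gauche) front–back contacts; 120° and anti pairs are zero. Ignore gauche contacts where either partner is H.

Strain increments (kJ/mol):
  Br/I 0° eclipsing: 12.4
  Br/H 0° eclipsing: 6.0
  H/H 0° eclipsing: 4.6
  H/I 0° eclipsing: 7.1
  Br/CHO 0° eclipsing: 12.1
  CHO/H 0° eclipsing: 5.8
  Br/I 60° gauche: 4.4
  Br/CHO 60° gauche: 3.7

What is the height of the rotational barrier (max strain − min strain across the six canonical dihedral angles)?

20.1 kJ/mol

Br at 0° (eclipsed): I–Br eclipsed, CHO–H eclipsed, H–H eclipsed; 12.4 + 5.8 + 4.6 = 22.8 kJ/mol.
Br at 60° (staggered): I–Br gauche, CHO–Br gauche; 4.4 + 3.7 = 8.1 kJ/mol.
Br at 120° (eclipsed): I–H eclipsed, CHO–Br eclipsed, H–H eclipsed; 7.1 + 12.1 + 4.6 = 23.8 kJ/mol.
Br at 180° (staggered): CHO–Br gauche; 3.7 = 3.7 kJ/mol.
Br at 240° (eclipsed): I–H eclipsed, CHO–H eclipsed, H–Br eclipsed; 7.1 + 5.8 + 6.0 = 18.9 kJ/mol.
Br at 300° (staggered): I–Br gauche; 4.4 = 4.4 kJ/mol.
Max at 120° (23.8 kJ/mol), min at 180° (3.7 kJ/mol); barrier = 20.1 kJ/mol.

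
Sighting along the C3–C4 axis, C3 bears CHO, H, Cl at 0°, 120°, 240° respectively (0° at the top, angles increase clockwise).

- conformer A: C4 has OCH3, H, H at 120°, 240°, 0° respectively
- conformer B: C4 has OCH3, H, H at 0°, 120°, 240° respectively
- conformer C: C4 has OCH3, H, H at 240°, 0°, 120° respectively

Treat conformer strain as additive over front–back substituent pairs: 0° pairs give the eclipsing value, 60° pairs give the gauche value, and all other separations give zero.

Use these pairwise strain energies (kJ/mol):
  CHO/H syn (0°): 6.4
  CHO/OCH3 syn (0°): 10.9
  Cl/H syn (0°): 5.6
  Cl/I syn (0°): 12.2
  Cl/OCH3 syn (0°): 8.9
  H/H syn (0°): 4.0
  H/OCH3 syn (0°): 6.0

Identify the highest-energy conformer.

B

A is eclipsed. CHO at 0° is eclipsed with H at 0° (6.4); H at 120° is eclipsed with OCH3 at 120° (6.0); Cl at 240° is eclipsed with H at 240° (5.6). Total 18.0 kJ/mol.
B is eclipsed. CHO at 0° is eclipsed with OCH3 at 0° (10.9); H at 120° is eclipsed with H at 120° (4.0); Cl at 240° is eclipsed with H at 240° (5.6). Total 20.5 kJ/mol.
C is eclipsed. CHO at 0° is eclipsed with H at 0° (6.4); H at 120° is eclipsed with H at 120° (4.0); Cl at 240° is eclipsed with OCH3 at 240° (8.9). Total 19.3 kJ/mol.
B has the highest total (20.5 kJ/mol).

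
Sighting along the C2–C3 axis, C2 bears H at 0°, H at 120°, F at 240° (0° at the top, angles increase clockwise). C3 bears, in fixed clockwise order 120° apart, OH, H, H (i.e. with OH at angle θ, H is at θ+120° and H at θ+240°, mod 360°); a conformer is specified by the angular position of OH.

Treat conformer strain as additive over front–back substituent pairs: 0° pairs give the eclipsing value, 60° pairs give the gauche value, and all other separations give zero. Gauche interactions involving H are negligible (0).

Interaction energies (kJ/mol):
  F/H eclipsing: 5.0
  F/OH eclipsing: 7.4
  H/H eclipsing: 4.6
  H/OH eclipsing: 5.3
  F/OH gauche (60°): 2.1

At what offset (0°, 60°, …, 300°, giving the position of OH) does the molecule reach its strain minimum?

60°

OH at 0° is eclipsed. H at 0° is eclipsed with OH at 0° (5.3); H at 120° is eclipsed with H at 120° (4.6); F at 240° is eclipsed with H at 240° (5.0). Total 14.9 kJ/mol.
OH at 60° (staggered): no non-H gauche contacts → 0.0 kJ/mol.
OH at 120° is eclipsed. H at 0° is eclipsed with H at 0° (4.6); H at 120° is eclipsed with OH at 120° (5.3); F at 240° is eclipsed with H at 240° (5.0). Total 14.9 kJ/mol.
OH at 180° is staggered. F at 240° is gauche with OH at 180° (2.1). Total 2.1 kJ/mol.
OH at 240° is eclipsed. H at 0° is eclipsed with H at 0° (4.6); H at 120° is eclipsed with H at 120° (4.6); F at 240° is eclipsed with OH at 240° (7.4). Total 16.6 kJ/mol.
OH at 300° is staggered. F at 240° is gauche with OH at 300° (2.1). Total 2.1 kJ/mol.
The minimum (0.0 kJ/mol) occurs with OH at 60°.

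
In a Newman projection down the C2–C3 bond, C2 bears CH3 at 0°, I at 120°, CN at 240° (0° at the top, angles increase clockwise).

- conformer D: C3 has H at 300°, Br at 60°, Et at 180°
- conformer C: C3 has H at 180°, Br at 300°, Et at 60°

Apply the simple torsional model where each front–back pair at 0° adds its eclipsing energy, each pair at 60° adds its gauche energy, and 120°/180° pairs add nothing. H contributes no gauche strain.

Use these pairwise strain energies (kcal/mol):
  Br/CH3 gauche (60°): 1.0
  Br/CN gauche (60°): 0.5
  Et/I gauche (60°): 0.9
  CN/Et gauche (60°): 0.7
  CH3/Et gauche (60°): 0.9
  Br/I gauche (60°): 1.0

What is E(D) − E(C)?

D is staggered. CH3 at 0° is gauche with Br at 60° (1.0); I at 120° is gauche with Br at 60° (1.0); I at 120° is gauche with Et at 180° (0.9); CN at 240° is gauche with Et at 180° (0.7). Total 3.6 kcal/mol.
C is staggered. CH3 at 0° is gauche with Br at 300° (1.0); CH3 at 0° is gauche with Et at 60° (0.9); I at 120° is gauche with Et at 60° (0.9); CN at 240° is gauche with Br at 300° (0.5). Total 3.3 kcal/mol.
E(D) − E(C) = 3.6 − 3.3 = +0.3 kcal/mol.

+0.3 kcal/mol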